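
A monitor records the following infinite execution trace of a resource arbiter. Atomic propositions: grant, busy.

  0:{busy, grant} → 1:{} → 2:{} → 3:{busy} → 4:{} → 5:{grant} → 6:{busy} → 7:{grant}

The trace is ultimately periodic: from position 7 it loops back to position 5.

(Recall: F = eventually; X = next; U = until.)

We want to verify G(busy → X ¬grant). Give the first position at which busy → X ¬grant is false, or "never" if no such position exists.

6

Check busy → X ¬grant at each position in order: 0 ✓, 1 ✓, 2 ✓, 3 ✓, 4 ✓, 5 ✓.
At position 6 the labels are {busy} and the next position 7 has {grant}, so busy → X ¬grant is false there. This is the first violation.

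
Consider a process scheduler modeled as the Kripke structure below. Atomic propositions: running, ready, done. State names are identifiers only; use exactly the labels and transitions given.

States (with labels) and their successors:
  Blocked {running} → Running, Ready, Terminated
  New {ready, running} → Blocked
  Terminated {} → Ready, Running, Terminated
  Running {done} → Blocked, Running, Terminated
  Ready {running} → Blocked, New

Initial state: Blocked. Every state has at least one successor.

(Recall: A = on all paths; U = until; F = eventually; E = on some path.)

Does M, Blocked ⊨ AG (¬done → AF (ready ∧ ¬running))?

States satisfying ¬done → AF (ready ∧ ¬running): {Running}.
States satisfying AG (¬done → AF (ready ∧ ¬running)): ∅.
Blocked is reachable from Blocked and violates ¬done → AF (ready ∧ ¬running), so AG fails at Blocked.
Blocked ∉ Sat(AG (¬done → AF (ready ∧ ¬running))).

Does not hold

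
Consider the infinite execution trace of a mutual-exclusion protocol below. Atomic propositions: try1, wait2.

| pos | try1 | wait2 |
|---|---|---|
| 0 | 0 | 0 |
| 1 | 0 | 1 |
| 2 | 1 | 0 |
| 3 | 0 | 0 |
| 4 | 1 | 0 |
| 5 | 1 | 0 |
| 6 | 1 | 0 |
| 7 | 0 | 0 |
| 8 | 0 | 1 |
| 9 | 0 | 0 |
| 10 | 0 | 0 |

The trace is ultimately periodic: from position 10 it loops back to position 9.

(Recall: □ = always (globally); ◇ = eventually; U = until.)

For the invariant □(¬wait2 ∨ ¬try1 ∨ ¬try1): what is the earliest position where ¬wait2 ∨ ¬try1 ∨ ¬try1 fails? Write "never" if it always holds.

never

¬wait2 ∨ ¬try1 ∨ ¬try1 holds at every position 0..10, and those are all the positions the trace ever visits, so the invariant □(¬wait2 ∨ ¬try1 ∨ ¬try1) is never violated.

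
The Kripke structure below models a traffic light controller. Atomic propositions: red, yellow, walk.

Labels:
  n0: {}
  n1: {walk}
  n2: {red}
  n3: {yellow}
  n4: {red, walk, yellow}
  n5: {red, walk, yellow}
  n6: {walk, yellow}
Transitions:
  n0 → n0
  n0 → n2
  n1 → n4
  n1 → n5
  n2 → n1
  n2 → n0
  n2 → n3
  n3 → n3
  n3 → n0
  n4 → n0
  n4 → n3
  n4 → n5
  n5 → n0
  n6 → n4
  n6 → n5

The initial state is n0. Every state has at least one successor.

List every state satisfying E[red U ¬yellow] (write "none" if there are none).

{n0, n1, n2, n4, n5}

States satisfying red: {n2, n4, n5}.
States satisfying ¬yellow: {n0, n1, n2}.
States satisfying E[red U ¬yellow]: {n0, n1, n2, n4, n5}.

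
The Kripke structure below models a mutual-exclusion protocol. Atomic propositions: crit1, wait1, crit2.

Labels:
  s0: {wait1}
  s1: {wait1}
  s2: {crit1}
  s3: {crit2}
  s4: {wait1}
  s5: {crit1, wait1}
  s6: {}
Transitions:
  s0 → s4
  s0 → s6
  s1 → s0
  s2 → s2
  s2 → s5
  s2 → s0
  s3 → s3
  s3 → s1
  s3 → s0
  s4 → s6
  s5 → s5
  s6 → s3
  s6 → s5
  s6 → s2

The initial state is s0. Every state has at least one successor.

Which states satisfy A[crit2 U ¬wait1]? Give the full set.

{s2, s3, s6}

States satisfying crit2: {s3}.
States satisfying ¬wait1: {s2, s3, s6}.
States satisfying A[crit2 U ¬wait1]: {s2, s3, s6}.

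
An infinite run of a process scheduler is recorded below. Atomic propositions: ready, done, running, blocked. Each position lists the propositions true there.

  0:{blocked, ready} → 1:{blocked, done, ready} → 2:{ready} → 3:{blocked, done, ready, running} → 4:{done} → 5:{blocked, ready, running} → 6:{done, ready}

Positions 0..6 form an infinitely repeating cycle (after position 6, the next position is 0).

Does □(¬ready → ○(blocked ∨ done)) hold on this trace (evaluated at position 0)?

¬ready → ○(blocked ∨ done) holds at every position 0..6, and those are all positions ever visited, so □(¬ready → ○(blocked ∨ done)) holds.
Positions where ¬ready holds: 4.
Check ○(blocked ∨ done) at each: 4→ok.

Satisfied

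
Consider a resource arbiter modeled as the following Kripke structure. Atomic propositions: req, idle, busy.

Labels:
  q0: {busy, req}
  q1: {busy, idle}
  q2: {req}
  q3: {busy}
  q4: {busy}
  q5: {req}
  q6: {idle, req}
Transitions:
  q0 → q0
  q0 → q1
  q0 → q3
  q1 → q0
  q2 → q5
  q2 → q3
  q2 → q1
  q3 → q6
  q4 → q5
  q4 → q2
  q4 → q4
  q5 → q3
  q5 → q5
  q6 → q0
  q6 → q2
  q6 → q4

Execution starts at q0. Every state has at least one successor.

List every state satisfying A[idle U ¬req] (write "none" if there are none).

States satisfying idle: {q1, q6}.
States satisfying ¬req: {q1, q3, q4}.
States satisfying A[idle U ¬req]: {q1, q3, q4}.

{q1, q3, q4}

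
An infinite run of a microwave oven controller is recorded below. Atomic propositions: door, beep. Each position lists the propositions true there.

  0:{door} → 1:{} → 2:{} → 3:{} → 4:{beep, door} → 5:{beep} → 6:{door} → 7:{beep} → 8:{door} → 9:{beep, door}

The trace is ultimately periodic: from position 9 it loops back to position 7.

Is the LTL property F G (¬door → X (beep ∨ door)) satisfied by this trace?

G (¬door → X (beep ∨ door)) holds at position 3, which is reachable from 0, so F G (¬door → X (beep ∨ door)) holds.

Holds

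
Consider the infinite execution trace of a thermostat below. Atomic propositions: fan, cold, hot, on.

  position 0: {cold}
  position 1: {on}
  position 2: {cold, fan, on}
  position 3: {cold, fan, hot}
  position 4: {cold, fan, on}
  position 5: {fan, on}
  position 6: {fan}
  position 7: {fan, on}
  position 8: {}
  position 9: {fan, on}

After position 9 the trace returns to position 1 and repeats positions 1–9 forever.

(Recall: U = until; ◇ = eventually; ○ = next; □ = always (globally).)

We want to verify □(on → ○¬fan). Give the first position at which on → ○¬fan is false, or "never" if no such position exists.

Check on → ○¬fan at each position in order: 0 ✓.
At position 1 the labels are {on} and the next position 2 has {cold, fan, on}, so on → ○¬fan is false there. This is the first violation.

1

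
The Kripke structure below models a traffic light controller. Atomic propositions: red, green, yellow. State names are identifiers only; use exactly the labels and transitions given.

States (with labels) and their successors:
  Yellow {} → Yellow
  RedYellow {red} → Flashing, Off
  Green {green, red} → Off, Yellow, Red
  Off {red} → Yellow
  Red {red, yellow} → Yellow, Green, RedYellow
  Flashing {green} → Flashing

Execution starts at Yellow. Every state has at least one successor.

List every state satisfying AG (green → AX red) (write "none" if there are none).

{Yellow, Off}

States satisfying green → AX red: {Yellow, RedYellow, Off, Red}.
States satisfying AG (green → AX red): {Yellow, Off}.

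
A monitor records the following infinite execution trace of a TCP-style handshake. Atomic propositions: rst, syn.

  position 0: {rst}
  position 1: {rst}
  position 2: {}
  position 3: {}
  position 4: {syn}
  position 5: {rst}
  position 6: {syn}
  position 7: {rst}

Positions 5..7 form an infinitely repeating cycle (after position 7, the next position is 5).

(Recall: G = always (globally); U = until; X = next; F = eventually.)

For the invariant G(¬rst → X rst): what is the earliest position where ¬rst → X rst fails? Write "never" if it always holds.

Check ¬rst → X rst at each position in order: 0 ✓, 1 ✓.
At position 2 the labels are {} and the next position 3 has {}, so ¬rst → X rst is false there. This is the first violation.

2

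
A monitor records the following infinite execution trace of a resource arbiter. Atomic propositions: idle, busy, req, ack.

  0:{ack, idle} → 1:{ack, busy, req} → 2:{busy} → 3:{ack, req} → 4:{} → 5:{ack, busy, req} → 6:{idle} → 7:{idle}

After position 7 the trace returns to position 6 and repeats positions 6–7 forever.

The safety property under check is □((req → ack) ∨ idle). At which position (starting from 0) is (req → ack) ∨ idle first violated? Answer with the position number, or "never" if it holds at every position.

never

(req → ack) ∨ idle holds at every position 0..7, and those are all the positions the trace ever visits, so the invariant □((req → ack) ∨ idle) is never violated.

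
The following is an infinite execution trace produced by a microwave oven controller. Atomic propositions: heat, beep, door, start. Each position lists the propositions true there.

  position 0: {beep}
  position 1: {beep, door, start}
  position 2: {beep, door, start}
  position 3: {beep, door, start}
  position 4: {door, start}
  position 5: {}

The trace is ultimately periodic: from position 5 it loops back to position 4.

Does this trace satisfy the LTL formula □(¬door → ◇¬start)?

¬door → ◇¬start holds at every position 0..5, and those are all positions ever visited, so □(¬door → ◇¬start) holds.
Positions where ¬door holds: 0, 5.
Check ◇¬start at each: 0→ok, 5→ok.

Yes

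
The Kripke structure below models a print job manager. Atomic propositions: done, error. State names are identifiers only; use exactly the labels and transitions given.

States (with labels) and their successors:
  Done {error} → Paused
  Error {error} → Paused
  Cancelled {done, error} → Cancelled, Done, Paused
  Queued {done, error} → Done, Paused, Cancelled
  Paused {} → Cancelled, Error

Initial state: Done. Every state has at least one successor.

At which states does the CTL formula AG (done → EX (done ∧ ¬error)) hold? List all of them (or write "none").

States satisfying done → EX (done ∧ ¬error): {Done, Error, Paused}.
States satisfying AG (done → EX (done ∧ ¬error)): ∅.

none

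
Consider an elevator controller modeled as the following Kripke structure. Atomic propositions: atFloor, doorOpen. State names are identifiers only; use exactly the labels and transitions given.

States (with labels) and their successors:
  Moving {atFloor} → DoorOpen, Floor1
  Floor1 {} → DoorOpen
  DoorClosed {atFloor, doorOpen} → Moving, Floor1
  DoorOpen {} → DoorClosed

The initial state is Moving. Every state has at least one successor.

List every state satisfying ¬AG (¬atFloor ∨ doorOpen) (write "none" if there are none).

{Moving, Floor1, DoorClosed, DoorOpen}

States satisfying ¬atFloor ∨ doorOpen: {Floor1, DoorClosed, DoorOpen}.
States satisfying AG (¬atFloor ∨ doorOpen): ∅.
States satisfying ¬AG (¬atFloor ∨ doorOpen): {Moving, Floor1, DoorClosed, DoorOpen}.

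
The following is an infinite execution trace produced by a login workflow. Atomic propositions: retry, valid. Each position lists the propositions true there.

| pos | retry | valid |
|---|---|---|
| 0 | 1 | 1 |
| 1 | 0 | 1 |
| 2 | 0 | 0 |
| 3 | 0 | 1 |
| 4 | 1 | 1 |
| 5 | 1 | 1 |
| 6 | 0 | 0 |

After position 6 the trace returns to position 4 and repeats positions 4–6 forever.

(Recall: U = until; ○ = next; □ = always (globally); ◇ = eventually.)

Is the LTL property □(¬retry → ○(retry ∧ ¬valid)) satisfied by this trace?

¬retry → ○(retry ∧ ¬valid) must hold at every position from 0 onward. It fails at position 1, so □(¬retry → ○(retry ∧ ¬valid)) is false.
Positions where ¬retry holds: 1, 2, 3, 6.
Check ○(retry ∧ ¬valid) at each: 1→fails, 2→fails, 3→fails, 6→fails.

Does not hold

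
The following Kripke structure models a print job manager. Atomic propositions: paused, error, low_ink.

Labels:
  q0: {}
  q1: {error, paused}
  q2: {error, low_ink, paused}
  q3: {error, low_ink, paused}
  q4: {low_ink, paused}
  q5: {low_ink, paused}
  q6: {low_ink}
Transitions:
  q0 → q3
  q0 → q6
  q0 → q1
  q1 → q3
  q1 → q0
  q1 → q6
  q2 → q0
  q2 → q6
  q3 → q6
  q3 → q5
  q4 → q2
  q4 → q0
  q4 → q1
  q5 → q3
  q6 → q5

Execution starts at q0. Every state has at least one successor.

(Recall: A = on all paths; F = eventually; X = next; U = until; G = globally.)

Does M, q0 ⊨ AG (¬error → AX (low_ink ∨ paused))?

States satisfying ¬error → AX (low_ink ∨ paused): {q0, q1, q2, q3, q5, q6}.
States satisfying AG (¬error → AX (low_ink ∨ paused)): {q0, q1, q2, q3, q5, q6}.
Every state reachable from q0 satisfies ¬error → AX (low_ink ∨ paused).
q0 ∈ Sat(AG (¬error → AX (low_ink ∨ paused))).

Satisfied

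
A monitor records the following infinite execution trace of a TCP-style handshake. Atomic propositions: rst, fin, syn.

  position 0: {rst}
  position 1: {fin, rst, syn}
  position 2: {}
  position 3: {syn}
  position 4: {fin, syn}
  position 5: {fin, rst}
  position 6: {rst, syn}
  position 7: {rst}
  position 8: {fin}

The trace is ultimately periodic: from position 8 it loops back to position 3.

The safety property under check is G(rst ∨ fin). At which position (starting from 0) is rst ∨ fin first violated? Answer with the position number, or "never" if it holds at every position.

Check rst ∨ fin at each position in order: 0 ✓, 1 ✓.
At position 2 the labels are {}, so rst ∨ fin is false there. This is the first violation.

2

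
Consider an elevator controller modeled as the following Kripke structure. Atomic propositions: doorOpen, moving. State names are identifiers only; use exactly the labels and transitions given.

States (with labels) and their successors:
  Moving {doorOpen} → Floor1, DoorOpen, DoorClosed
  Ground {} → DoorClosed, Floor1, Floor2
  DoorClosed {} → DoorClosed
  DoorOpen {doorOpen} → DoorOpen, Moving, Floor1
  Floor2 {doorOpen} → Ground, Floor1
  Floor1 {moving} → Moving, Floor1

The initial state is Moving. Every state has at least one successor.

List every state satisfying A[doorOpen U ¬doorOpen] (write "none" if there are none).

{Ground, DoorClosed, Floor2, Floor1}

States satisfying doorOpen: {Moving, DoorOpen, Floor2}.
States satisfying ¬doorOpen: {Ground, DoorClosed, Floor1}.
States satisfying A[doorOpen U ¬doorOpen]: {Ground, DoorClosed, Floor2, Floor1}.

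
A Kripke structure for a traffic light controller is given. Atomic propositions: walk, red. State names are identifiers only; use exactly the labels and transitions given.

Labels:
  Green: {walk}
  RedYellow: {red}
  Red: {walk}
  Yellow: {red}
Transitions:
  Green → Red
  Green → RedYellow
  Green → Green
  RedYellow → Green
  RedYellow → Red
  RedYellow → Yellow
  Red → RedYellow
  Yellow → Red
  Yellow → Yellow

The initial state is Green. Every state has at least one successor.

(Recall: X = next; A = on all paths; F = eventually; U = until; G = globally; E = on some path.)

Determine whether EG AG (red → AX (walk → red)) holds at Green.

States satisfying AG (red → AX (walk → red)): ∅.
States satisfying EG AG (red → AX (walk → red)): ∅.
No suitable path/successor from Green witnesses the formula.
Green ∉ Sat(EG AG (red → AX (walk → red))).

Violated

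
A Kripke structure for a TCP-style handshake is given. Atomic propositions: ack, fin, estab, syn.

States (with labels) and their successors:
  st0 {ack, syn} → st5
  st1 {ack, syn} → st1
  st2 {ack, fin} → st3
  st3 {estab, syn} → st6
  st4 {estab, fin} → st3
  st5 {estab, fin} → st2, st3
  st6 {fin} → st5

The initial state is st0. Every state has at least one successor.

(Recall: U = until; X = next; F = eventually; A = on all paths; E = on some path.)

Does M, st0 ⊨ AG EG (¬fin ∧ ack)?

States satisfying EG (¬fin ∧ ack): {st1}.
States satisfying AG EG (¬fin ∧ ack): {st1}.
st0 is reachable from st0 and violates EG (¬fin ∧ ack), so AG fails at st0.
st0 ∉ Sat(AG EG (¬fin ∧ ack)).

Does not hold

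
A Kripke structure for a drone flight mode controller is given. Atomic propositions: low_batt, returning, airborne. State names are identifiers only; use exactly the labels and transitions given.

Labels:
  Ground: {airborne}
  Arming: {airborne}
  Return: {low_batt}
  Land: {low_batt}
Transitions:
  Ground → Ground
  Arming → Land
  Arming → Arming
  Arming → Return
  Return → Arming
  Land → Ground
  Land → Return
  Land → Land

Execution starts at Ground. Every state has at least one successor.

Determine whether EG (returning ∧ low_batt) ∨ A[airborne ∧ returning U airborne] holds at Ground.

Holds

States satisfying returning ∧ low_batt: ∅.
States satisfying EG (returning ∧ low_batt): ∅.
States satisfying airborne ∧ returning: ∅.
States satisfying airborne: {Ground, Arming}.
States satisfying A[airborne ∧ returning U airborne]: {Ground, Arming}.
States satisfying EG (returning ∧ low_batt) ∨ A[airborne ∧ returning U airborne]: {Ground, Arming}.
Ground ∈ Sat(EG (returning ∧ low_batt) ∨ A[airborne ∧ returning U airborne]).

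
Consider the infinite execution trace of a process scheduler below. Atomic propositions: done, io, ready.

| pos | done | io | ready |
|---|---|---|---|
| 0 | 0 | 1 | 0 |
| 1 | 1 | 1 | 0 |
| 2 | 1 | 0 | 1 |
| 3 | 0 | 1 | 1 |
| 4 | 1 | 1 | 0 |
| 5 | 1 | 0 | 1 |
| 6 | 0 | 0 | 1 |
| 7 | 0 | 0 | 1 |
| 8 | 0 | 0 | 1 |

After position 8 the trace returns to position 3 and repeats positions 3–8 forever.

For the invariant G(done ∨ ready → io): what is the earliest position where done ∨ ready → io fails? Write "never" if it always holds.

Check done ∨ ready → io at each position in order: 0 ✓, 1 ✓.
At position 2 the labels are {done, ready}, so done ∨ ready → io is false there. This is the first violation.

2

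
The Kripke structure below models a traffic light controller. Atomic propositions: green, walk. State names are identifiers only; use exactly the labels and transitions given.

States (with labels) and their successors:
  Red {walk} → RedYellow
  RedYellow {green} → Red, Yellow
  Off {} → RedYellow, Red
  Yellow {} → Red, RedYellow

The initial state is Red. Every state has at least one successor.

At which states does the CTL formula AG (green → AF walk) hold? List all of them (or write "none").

none

States satisfying green → AF walk: {Red, Off, Yellow}.
States satisfying AG (green → AF walk): ∅.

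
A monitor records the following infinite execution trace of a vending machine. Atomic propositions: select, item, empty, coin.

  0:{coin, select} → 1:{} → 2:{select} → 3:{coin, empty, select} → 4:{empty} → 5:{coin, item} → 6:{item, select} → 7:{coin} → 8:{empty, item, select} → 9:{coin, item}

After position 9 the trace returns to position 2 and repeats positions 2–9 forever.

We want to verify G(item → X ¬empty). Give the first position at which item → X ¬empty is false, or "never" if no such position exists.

item → X ¬empty holds at every position 0..9, and those are all the positions the trace ever visits, so the invariant G(item → X ¬empty) is never violated.

never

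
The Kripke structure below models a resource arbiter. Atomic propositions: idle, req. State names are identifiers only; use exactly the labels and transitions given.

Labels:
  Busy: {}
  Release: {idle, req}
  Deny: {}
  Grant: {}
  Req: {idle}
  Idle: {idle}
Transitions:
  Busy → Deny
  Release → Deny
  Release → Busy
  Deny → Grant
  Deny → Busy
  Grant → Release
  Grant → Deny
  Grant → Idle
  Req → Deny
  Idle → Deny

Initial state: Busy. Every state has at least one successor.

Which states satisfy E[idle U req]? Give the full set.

States satisfying idle: {Release, Req, Idle}.
States satisfying req: {Release}.
States satisfying E[idle U req]: {Release}.

{Release}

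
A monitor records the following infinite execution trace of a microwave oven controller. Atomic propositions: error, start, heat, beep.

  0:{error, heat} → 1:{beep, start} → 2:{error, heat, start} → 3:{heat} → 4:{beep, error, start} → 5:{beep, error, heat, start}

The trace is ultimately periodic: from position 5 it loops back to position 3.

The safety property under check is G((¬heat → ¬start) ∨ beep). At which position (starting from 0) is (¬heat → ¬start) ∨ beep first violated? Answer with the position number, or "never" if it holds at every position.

never

(¬heat → ¬start) ∨ beep holds at every position 0..5, and those are all the positions the trace ever visits, so the invariant G((¬heat → ¬start) ∨ beep) is never violated.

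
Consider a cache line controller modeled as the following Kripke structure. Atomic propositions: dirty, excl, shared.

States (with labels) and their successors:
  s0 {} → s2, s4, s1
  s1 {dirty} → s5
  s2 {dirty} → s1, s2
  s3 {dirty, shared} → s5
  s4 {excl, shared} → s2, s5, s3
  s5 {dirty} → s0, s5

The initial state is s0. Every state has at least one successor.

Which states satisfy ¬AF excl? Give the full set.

States satisfying excl: {s4}.
States satisfying AF excl: {s4}.
States satisfying ¬AF excl: {s0, s1, s2, s3, s5}.

{s0, s1, s2, s3, s5}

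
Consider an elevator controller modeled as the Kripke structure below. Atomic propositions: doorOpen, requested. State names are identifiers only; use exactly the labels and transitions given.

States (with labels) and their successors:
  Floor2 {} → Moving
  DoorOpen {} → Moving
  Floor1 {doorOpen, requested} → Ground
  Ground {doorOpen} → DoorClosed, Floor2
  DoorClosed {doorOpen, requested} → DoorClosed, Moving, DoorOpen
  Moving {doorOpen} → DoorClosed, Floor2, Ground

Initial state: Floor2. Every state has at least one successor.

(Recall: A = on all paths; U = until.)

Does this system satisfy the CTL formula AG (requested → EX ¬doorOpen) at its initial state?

Holds

States satisfying requested → EX ¬doorOpen: {Floor2, DoorOpen, Ground, DoorClosed, Moving}.
States satisfying AG (requested → EX ¬doorOpen): {Floor2, DoorOpen, Ground, DoorClosed, Moving}.
Every state reachable from Floor2 satisfies requested → EX ¬doorOpen.
Floor2 ∈ Sat(AG (requested → EX ¬doorOpen)).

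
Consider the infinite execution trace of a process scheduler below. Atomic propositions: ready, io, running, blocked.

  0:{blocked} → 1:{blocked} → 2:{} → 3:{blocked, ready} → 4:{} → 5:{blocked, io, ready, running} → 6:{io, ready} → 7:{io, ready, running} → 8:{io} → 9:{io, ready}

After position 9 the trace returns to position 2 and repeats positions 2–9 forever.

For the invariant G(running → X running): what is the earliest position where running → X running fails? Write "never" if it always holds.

5

Check running → X running at each position in order: 0 ✓, 1 ✓, 2 ✓, 3 ✓, 4 ✓.
At position 5 the labels are {blocked, io, ready, running} and the next position 6 has {io, ready}, so running → X running is false there. This is the first violation.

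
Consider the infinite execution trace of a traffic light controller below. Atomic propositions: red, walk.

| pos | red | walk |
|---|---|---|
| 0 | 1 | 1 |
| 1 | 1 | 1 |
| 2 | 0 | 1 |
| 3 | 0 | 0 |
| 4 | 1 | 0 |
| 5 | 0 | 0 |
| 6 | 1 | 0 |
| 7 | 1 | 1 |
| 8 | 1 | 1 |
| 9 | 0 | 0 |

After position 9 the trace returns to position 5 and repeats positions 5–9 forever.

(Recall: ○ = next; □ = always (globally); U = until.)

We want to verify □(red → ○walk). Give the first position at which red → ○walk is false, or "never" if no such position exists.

4

Check red → ○walk at each position in order: 0 ✓, 1 ✓, 2 ✓, 3 ✓.
At position 4 the labels are {red} and the next position 5 has {}, so red → ○walk is false there. This is the first violation.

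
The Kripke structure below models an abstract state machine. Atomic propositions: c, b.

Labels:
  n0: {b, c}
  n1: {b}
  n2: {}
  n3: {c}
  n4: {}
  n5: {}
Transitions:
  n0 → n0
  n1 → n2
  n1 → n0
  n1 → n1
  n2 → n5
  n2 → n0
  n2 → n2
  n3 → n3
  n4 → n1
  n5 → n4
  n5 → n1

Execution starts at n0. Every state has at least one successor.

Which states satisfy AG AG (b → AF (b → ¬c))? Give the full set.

States satisfying AG (b → AF (b → ¬c)): {n3}.
States satisfying AG AG (b → AF (b → ¬c)): {n3}.

{n3}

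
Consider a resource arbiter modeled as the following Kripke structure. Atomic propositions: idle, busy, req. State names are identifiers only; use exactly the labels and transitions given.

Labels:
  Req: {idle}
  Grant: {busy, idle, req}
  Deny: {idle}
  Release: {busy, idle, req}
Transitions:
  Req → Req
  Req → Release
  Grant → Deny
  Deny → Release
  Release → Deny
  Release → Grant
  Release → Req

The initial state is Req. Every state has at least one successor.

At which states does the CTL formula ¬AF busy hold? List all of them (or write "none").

{Req}

States satisfying busy: {Grant, Release}.
States satisfying AF busy: {Grant, Deny, Release}.
States satisfying ¬AF busy: {Req}.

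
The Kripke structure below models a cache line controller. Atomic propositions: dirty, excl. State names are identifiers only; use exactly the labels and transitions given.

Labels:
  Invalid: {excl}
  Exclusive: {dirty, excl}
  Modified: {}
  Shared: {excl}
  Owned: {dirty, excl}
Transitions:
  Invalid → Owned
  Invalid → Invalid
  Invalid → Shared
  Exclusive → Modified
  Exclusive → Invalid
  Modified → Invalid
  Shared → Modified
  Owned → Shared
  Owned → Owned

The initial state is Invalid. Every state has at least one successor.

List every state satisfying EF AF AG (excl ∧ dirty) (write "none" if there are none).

none

States satisfying AF AG (excl ∧ dirty): ∅.
States satisfying EF AF AG (excl ∧ dirty): ∅.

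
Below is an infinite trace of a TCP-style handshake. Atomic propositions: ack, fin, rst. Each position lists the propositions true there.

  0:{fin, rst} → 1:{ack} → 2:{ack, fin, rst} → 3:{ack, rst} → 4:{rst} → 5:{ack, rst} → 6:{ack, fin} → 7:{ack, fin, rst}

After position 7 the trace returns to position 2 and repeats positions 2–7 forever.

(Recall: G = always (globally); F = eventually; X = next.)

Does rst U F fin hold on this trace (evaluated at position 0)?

Holds

Walking from position 0: F fin first holds at position 0, and rst holds at every earlier position along the way, so rst U F fin holds.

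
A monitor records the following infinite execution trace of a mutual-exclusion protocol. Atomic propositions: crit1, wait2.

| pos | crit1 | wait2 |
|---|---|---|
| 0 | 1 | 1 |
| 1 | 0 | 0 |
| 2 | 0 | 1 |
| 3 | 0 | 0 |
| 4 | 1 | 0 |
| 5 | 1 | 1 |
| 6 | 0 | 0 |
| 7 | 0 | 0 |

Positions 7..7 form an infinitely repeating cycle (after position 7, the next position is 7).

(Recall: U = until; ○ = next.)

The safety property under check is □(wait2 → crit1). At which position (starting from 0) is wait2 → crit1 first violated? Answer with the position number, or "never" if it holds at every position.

2

Check wait2 → crit1 at each position in order: 0 ✓, 1 ✓.
At position 2 the labels are {wait2}, so wait2 → crit1 is false there. This is the first violation.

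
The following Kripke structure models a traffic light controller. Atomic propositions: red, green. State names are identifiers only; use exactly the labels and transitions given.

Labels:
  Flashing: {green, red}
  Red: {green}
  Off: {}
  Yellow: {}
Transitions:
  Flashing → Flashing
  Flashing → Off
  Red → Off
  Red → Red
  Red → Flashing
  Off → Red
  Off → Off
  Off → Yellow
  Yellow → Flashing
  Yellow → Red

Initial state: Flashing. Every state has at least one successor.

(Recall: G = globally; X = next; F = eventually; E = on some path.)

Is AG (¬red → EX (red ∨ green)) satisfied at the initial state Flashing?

Holds

States satisfying ¬red → EX (red ∨ green): {Flashing, Red, Off, Yellow}.
States satisfying AG (¬red → EX (red ∨ green)): {Flashing, Red, Off, Yellow}.
Every state reachable from Flashing satisfies ¬red → EX (red ∨ green).
Flashing ∈ Sat(AG (¬red → EX (red ∨ green))).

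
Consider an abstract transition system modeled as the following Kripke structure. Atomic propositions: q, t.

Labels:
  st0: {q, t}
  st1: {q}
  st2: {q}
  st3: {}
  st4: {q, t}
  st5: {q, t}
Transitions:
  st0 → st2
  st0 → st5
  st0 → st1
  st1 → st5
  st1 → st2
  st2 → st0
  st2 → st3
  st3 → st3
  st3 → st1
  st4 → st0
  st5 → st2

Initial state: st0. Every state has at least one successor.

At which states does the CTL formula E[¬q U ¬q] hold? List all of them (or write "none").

States satisfying ¬q: {st3}.
States satisfying E[¬q U ¬q]: {st3}.

{st3}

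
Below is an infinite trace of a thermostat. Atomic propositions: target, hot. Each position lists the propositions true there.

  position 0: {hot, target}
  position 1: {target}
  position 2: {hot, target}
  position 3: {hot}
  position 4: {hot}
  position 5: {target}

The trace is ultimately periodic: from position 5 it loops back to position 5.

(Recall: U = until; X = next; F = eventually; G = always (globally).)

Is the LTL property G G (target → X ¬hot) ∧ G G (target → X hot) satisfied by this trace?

G (target → X ¬hot) must hold at every position from 0 onward. It fails at position 0, so G G (target → X ¬hot) is false.
G (target → X hot) must hold at every position from 0 onward. It fails at position 0, so G G (target → X hot) is false.
At position 0: G G (target → X ¬hot) is false; G G (target → X hot) is false; so G G (target → X ¬hot) ∧ G G (target → X hot) is false.

No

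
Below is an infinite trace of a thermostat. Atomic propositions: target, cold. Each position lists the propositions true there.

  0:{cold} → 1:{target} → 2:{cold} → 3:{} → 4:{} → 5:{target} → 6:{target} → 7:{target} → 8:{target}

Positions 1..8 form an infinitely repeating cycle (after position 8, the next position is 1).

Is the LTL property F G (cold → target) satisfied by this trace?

G (cold → target) is false at every position 0..8, so it never becomes true and F G (cold → target) fails.

Does not hold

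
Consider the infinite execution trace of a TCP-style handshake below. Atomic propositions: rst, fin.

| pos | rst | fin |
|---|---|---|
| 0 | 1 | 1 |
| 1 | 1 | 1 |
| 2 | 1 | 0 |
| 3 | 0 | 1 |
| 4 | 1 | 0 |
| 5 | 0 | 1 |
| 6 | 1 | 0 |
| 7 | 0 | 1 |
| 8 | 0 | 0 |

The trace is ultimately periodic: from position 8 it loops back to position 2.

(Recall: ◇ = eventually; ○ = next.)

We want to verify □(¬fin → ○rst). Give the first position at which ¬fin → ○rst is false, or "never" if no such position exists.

2

Check ¬fin → ○rst at each position in order: 0 ✓, 1 ✓.
At position 2 the labels are {rst} and the next position 3 has {fin}, so ¬fin → ○rst is false there. This is the first violation.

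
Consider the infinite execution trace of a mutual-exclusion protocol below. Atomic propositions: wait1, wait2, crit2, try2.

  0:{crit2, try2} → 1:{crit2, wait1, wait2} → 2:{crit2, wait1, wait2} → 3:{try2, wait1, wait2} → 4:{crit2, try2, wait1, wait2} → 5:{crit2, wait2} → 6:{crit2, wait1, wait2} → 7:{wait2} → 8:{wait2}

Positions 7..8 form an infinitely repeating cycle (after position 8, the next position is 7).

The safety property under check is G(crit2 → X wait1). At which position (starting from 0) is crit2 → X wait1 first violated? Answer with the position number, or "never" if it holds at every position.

4

Check crit2 → X wait1 at each position in order: 0 ✓, 1 ✓, 2 ✓, 3 ✓.
At position 4 the labels are {crit2, try2, wait1, wait2} and the next position 5 has {crit2, wait2}, so crit2 → X wait1 is false there. This is the first violation.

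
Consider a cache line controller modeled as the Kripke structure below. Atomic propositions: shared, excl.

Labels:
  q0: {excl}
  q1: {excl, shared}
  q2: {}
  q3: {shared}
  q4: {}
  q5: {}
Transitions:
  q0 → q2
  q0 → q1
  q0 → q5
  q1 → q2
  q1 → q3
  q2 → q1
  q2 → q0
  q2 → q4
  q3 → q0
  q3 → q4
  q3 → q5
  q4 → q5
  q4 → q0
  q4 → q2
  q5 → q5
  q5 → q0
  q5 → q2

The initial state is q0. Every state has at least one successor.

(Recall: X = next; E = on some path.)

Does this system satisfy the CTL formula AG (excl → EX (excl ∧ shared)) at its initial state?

States satisfying excl → EX (excl ∧ shared): {q0, q2, q3, q4, q5}.
States satisfying AG (excl → EX (excl ∧ shared)): ∅.
q1 is reachable from q0 and violates excl → EX (excl ∧ shared), so AG fails at q0.
q0 ∉ Sat(AG (excl → EX (excl ∧ shared))).

Does not hold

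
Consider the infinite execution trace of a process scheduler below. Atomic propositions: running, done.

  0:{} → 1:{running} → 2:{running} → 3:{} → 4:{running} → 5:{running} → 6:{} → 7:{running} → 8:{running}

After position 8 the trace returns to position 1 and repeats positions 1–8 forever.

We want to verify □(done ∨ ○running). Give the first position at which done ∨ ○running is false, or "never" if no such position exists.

Check done ∨ ○running at each position in order: 0 ✓, 1 ✓.
At position 2 the labels are {running} and the next position 3 has {}, so done ∨ ○running is false there. This is the first violation.

2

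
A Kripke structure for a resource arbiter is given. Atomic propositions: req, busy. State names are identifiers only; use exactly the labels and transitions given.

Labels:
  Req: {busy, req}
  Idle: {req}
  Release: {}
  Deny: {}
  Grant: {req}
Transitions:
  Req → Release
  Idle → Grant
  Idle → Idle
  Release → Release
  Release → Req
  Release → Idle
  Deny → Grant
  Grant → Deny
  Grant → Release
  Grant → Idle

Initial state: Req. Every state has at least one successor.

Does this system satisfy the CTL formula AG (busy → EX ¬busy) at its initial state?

States satisfying busy → EX ¬busy: {Req, Idle, Release, Deny, Grant}.
States satisfying AG (busy → EX ¬busy): {Req, Idle, Release, Deny, Grant}.
Every state reachable from Req satisfies busy → EX ¬busy.
Req ∈ Sat(AG (busy → EX ¬busy)).

Holds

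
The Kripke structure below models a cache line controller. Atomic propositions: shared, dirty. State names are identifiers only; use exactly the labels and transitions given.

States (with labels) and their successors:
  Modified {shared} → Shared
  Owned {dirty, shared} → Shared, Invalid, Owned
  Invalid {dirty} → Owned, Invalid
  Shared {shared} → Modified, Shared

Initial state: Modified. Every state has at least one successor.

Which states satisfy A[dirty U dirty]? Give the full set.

{Owned, Invalid}

States satisfying dirty: {Owned, Invalid}.
States satisfying A[dirty U dirty]: {Owned, Invalid}.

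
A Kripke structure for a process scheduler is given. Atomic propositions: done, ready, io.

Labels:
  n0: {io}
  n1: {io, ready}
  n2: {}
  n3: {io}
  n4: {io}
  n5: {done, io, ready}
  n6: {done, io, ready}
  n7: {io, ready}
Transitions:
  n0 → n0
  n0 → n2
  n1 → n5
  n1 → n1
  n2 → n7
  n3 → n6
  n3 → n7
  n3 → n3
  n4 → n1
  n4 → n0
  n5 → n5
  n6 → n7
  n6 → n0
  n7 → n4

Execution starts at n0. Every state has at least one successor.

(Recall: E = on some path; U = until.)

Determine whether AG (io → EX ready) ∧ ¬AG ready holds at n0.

Does not hold

States satisfying io → EX ready: {n1, n2, n3, n4, n5, n6}.
States satisfying AG (io → EX ready): {n1, n5}.
States satisfying ready: {n1, n5, n6, n7}.
States satisfying AG ready: {n1, n5}.
States satisfying ¬AG ready: {n0, n2, n3, n4, n6, n7}.
States satisfying AG (io → EX ready) ∧ ¬AG ready: ∅.
n0 ∉ Sat(AG (io → EX ready) ∧ ¬AG ready).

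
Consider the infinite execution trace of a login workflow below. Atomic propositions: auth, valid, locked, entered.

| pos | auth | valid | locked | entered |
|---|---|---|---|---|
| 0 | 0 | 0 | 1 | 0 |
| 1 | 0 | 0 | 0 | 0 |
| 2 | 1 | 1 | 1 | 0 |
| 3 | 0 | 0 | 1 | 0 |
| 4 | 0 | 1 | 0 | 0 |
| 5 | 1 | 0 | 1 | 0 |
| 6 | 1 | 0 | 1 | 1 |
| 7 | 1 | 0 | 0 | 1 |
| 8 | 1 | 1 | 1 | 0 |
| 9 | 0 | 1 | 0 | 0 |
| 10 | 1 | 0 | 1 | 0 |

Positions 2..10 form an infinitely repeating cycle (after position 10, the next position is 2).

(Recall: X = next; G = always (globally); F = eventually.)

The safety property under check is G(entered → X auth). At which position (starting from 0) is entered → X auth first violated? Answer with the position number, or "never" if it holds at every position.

entered → X auth holds at every position 0..10, and those are all the positions the trace ever visits, so the invariant G(entered → X auth) is never violated.

never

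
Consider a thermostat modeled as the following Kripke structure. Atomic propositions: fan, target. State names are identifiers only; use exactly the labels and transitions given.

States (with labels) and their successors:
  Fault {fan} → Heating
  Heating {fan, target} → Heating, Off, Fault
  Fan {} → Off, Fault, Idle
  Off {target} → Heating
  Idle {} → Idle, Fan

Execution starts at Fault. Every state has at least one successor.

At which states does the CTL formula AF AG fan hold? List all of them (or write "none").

none

States satisfying AG fan: ∅.
States satisfying AF AG fan: ∅.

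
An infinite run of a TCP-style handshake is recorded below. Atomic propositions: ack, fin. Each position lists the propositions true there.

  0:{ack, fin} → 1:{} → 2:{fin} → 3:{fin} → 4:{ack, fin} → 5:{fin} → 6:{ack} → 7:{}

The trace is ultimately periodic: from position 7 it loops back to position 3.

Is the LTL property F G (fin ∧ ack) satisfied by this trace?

Violated

G (fin ∧ ack) is false at every position 0..7, so it never becomes true and F G (fin ∧ ack) fails.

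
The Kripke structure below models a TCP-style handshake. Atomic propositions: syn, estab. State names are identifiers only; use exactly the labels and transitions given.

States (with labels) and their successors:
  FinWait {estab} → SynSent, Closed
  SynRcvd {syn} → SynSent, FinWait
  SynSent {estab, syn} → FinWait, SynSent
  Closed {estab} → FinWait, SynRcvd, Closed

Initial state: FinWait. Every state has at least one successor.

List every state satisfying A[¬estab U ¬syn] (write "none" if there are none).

States satisfying ¬estab: {SynRcvd}.
States satisfying ¬syn: {FinWait, Closed}.
States satisfying A[¬estab U ¬syn]: {FinWait, Closed}.

{FinWait, Closed}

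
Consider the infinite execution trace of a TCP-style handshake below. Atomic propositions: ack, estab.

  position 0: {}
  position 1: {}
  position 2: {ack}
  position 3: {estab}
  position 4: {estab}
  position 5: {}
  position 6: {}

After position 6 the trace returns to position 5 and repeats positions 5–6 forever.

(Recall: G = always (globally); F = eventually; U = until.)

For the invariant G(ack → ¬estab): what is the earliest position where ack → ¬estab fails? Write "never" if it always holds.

never

ack → ¬estab holds at every position 0..6, and those are all the positions the trace ever visits, so the invariant G(ack → ¬estab) is never violated.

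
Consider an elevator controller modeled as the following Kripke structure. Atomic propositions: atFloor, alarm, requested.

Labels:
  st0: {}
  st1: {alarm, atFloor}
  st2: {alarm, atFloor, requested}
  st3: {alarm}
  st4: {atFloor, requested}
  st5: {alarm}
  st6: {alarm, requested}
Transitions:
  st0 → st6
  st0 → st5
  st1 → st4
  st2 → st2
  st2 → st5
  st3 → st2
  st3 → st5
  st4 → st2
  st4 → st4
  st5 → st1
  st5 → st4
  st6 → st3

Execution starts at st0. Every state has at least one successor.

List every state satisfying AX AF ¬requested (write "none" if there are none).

{st0, st6}

States satisfying AF ¬requested: {st0, st1, st3, st5, st6}.
States satisfying AX AF ¬requested: {st0, st6}.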